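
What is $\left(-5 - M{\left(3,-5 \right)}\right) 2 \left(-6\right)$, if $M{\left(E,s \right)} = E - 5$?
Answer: $36$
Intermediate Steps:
$M{\left(E,s \right)} = -5 + E$
$\left(-5 - M{\left(3,-5 \right)}\right) 2 \left(-6\right) = \left(-5 - \left(-5 + 3\right)\right) 2 \left(-6\right) = \left(-5 - -2\right) 2 \left(-6\right) = \left(-5 + 2\right) 2 \left(-6\right) = \left(-3\right) 2 \left(-6\right) = \left(-6\right) \left(-6\right) = 36$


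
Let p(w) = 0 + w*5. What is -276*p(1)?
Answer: -1380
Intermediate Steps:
p(w) = 5*w (p(w) = 0 + 5*w = 5*w)
-276*p(1) = -1380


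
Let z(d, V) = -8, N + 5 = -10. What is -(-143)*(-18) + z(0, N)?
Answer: -2582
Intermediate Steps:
N = -15 (N = -5 - 10 = -15)
-(-143)*(-18) + z(0, N) = -(-143)*(-18) - 8 = -143*18 - 8 = -2574 - 8 = -2582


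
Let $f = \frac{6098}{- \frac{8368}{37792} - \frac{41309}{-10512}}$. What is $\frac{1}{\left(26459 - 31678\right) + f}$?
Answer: $- \frac{46037041}{164562647123} \approx -0.00027975$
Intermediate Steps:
$f = \frac{75704669856}{46037041}$ ($f = \frac{6098}{\left(-8368\right) \frac{1}{37792} - - \frac{41309}{10512}} = \frac{6098}{- \frac{523}{2362} + \frac{41309}{10512}} = \frac{6098}{\frac{46037041}{12414672}} = 6098 \cdot \frac{12414672}{46037041} = \frac{75704669856}{46037041} \approx 1644.4$)
$\frac{1}{\left(26459 - 31678\right) + f} = \frac{1}{\left(26459 - 31678\right) + \frac{75704669856}{46037041}} = \frac{1}{-5219 + \frac{75704669856}{46037041}} = \frac{1}{- \frac{164562647123}{46037041}} = - \frac{46037041}{164562647123}$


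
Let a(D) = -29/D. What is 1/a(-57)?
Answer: 57/29 ≈ 1.9655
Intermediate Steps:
1/a(-57) = 1/(-29/(-57)) = 1/(-29*(-1/57)) = 1/(29/57) = 57/29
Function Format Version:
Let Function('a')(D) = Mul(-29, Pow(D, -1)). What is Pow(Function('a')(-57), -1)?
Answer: Rational(57, 29) ≈ 1.9655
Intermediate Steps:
Pow(Function('a')(-57), -1) = Pow(Mul(-29, Pow(-57, -1)), -1) = Pow(Mul(-29, Rational(-1, 57)), -1) = Pow(Rational(29, 57), -1) = Rational(57, 29)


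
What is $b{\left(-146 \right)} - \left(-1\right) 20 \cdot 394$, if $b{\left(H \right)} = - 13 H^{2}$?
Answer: $-269228$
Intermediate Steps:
$b{\left(-146 \right)} - \left(-1\right) 20 \cdot 394 = - 13 \left(-146\right)^{2} - \left(-1\right) 20 \cdot 394 = \left(-13\right) 21316 - \left(-20\right) 394 = -277108 - -7880 = -277108 + 7880 = -269228$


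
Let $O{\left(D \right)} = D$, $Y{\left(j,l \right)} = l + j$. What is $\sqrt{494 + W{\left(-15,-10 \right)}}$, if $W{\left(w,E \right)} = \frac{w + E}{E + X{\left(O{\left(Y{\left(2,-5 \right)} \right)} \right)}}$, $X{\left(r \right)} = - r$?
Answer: $\frac{9 \sqrt{301}}{7} \approx 22.306$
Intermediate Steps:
$Y{\left(j,l \right)} = j + l$
$W{\left(w,E \right)} = \frac{E + w}{3 + E}$ ($W{\left(w,E \right)} = \frac{w + E}{E - \left(2 - 5\right)} = \frac{E + w}{E - -3} = \frac{E + w}{E + 3} = \frac{E + w}{3 + E}$)
$\sqrt{494 + W{\left(-15,-10 \right)}} = \sqrt{494 + \frac{-10 - 15}{3 - 10}} = \sqrt{494 + \frac{1}{-7} \left(-25\right)} = \sqrt{494 - - \frac{25}{7}} = \sqrt{494 + \frac{25}{7}} = \sqrt{\frac{3483}{7}} = \frac{9 \sqrt{301}}{7}$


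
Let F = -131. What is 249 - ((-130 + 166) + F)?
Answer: 344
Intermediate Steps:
249 - ((-130 + 166) + F) = 249 - ((-130 + 166) - 131) = 249 - (36 - 131) = 249 - 1*(-95) = 249 + 95 = 344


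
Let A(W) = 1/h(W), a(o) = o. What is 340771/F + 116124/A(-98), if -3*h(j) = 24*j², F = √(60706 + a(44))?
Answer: -8922039168 + 340771*√30/1350 ≈ -8.9220e+9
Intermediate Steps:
F = 45*√30 (F = √(60706 + 44) = √60750 = 45*√30 ≈ 246.48)
h(j) = -8*j²
A(W) = -1/(8*W²) (A(W) = 1/(-8*W²) = -1/(8*W²))
340771/F + 116124/A(-98) = 340771/((45*√30)) + 116124/((-⅛/(-98)²)) = 340771*(√30/1350) + 116124/((-⅛*1/9604)) = 340771*√30/1350 + 116124/(-1/76832) = 340771*√30/1350 + 116124*(-76832) = 340771*√30/1350 - 8922039168 = -8922039168 + 340771*√30/1350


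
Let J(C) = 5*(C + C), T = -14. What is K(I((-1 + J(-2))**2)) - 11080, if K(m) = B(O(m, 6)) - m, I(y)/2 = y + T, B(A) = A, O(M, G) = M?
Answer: -11080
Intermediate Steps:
J(C) = 10*C (J(C) = 5*(2*C) = 10*C)
I(y) = -28 + 2*y (I(y) = 2*(y - 14) = 2*(-14 + y) = -28 + 2*y)
K(m) = 0 (K(m) = m - m = 0)
K(I((-1 + J(-2))**2)) - 11080 = 0 - 11080 = -11080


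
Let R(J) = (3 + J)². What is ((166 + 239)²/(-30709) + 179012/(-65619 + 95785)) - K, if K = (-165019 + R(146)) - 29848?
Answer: 79976376776781/463183847 ≈ 1.7267e+5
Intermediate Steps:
K = -172666 (K = (-165019 + (3 + 146)²) - 29848 = (-165019 + 149²) - 29848 = (-165019 + 22201) - 29848 = -142818 - 29848 = -172666)
((166 + 239)²/(-30709) + 179012/(-65619 + 95785)) - K = ((166 + 239)²/(-30709) + 179012/(-65619 + 95785)) - 1*(-172666) = (405²*(-1/30709) + 179012/30166) + 172666 = (164025*(-1/30709) + 179012*(1/30166)) + 172666 = (-164025/30709 + 89506/15083) + 172666 = 274650679/463183847 + 172666 = 79976376776781/463183847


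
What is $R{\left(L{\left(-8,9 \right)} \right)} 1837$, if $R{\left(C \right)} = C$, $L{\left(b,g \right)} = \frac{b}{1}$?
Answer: $-14696$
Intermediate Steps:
$L{\left(b,g \right)} = b$ ($L{\left(b,g \right)} = b 1 = b$)
$R{\left(L{\left(-8,9 \right)} \right)} 1837 = \left(-8\right) 1837 = -14696$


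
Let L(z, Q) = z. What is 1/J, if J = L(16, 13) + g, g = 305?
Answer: 1/321 ≈ 0.0031153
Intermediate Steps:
J = 321 (J = 16 + 305 = 321)
1/J = 1/321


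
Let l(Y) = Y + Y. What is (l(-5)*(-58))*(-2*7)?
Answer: -8120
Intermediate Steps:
l(Y) = 2*Y
(l(-5)*(-58))*(-2*7) = ((2*(-5))*(-58))*(-2*7) = -10*(-58)*(-14) = 580*(-14) = -8120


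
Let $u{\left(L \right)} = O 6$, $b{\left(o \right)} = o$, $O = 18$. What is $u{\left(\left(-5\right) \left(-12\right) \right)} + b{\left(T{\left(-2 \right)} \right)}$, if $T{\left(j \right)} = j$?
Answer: $106$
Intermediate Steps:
$u{\left(L \right)} = 108$ ($u{\left(L \right)} = 18 \cdot 6 = 108$)
$u{\left(\left(-5\right) \left(-12\right) \right)} + b{\left(T{\left(-2 \right)} \right)} = 108 - 2 = 106$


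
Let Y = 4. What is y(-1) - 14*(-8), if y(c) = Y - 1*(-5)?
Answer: 121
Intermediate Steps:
y(c) = 9 (y(c) = 4 - 1*(-5) = 4 + 5 = 9)
y(-1) - 14*(-8) = 9 - 14*(-8) = 9 + 112 = 121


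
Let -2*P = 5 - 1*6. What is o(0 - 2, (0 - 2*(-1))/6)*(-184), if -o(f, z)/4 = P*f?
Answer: -736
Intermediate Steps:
P = ½ (P = -(5 - 1*6)/2 = -(5 - 6)/2 = -½*(-1) = ½ ≈ 0.50000)
o(f, z) = -2*f
o(0 - 2, (0 - 2*(-1))/6)*(-184) = -2*(0 - 2)*(-184) = -2*(-2)*(-184) = 4*(-184) = -736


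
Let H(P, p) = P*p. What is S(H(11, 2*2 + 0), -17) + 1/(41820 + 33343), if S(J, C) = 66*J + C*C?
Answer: 239995460/75163 ≈ 3193.0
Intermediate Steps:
S(J, C) = C**2 + 66*J (S(J, C) = 66*J + C**2 = C**2 + 66*J)
S(H(11, 2*2 + 0), -17) + 1/(41820 + 33343) = ((-17)**2 + 66*(11*(2*2 + 0))) + 1/(41820 + 33343) = (289 + 66*(11*(4 + 0))) + 1/75163 = (289 + 66*(11*4)) + 1/75163 = (289 + 66*44) + 1/75163 = (289 + 2904) + 1/75163 = 3193 + 1/75163 = 239995460/75163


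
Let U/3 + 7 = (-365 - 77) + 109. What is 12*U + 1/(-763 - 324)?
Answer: -13304881/1087 ≈ -12240.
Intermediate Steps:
U = -1020 (U = -21 + 3*((-365 - 77) + 109) = -21 + 3*(-442 + 109) = -21 + 3*(-333) = -21 - 999 = -1020)
12*U + 1/(-763 - 324) = 12*(-1020) + 1/(-763 - 324) = -12240 + 1/(-1087) = -12240 - 1/1087 = -13304881/1087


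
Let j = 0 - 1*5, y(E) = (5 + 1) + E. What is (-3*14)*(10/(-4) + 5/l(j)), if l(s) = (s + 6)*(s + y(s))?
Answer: 315/2 ≈ 157.50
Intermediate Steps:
y(E) = 6 + E
j = -5 (j = 0 - 5 = -5)
l(s) = (6 + s)*(6 + 2*s) (l(s) = (s + 6)*(s + (6 + s)) = (6 + s)*(6 + 2*s))
(-3*14)*(10/(-4) + 5/l(j)) = (-3*14)*(10/(-4) + 5/(36 + 2*(-5)² + 18*(-5))) = -42*(10*(-¼) + 5/(36 + 2*25 - 90)) = -42*(-5/2 + 5/(36 + 50 - 90)) = -42*(-5/2 + 5/(-4)) = -42*(-5/2 + 5*(-¼)) = -42*(-5/2 - 5/4) = -42*(-15/4) = 315/2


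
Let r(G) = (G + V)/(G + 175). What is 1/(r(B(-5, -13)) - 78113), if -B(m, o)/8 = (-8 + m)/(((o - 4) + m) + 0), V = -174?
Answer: -1873/146307615 ≈ -1.2802e-5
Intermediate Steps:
B(m, o) = -8*(-8 + m)/(-4 + m + o) (B(m, o) = -8*(-8 + m)/(((o - 4) + m) + 0) = -8*(-8 + m)/(((-4 + o) + m) + 0) = -8*(-8 + m)/((-4 + m + o) + 0) = -8*(-8 + m)/(-4 + m + o))
r(G) = (-174 + G)/(175 + G) (r(G) = (G - 174)/(G + 175) = (-174 + G)/(175 + G))
1/(r(B(-5, -13)) - 78113) = 1/((-174 + 8*(8 - 1*(-5))/(-4 - 5 - 13))/(175 + 8*(8 - 1*(-5))/(-4 - 5 - 13)) - 78113) = 1/((-174 + 8*(8 + 5)/(-22))/(175 + 8*(8 + 5)/(-22)) - 78113) = 1/((-174 + 8*(-1/22)*13)/(175 + 8*(-1/22)*13) - 78113) = 1/((-174 - 52/11)/(175 - 52/11) - 78113) = 1/(-1966/11/(1873/11) - 78113) = 1/((11/1873)*(-1966/11) - 78113) = 1/(-1966/1873 - 78113) = 1/(-146307615/1873) = -1873/146307615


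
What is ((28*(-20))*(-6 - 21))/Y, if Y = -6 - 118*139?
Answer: -270/293 ≈ -0.92150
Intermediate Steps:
Y = -16408 (Y = -6 - 16402 = -16408)
((28*(-20))*(-6 - 21))/Y = ((28*(-20))*(-6 - 21))/(-16408) = -560*(-27)*(-1/16408) = 15120*(-1/16408) = -270/293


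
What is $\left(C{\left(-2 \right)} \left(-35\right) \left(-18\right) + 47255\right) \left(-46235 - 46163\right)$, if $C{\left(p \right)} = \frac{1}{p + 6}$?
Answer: $-4380820175$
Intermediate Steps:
$C{\left(p \right)} = \frac{1}{6 + p}$
$\left(C{\left(-2 \right)} \left(-35\right) \left(-18\right) + 47255\right) \left(-46235 - 46163\right) = \left(\frac{1}{6 - 2} \left(-35\right) \left(-18\right) + 47255\right) \left(-46235 - 46163\right) = \left(\frac{1}{4} \left(-35\right) \left(-18\right) + 47255\right) \left(-92398\right) = \left(\left(- \frac{35}{4}\right) \left(-18\right) + 47255\right) \left(-92398\right) = \left(\frac{315}{2} + 47255\right) \left(-92398\right) = \frac{94825}{2} \left(-92398\right) = -4380820175$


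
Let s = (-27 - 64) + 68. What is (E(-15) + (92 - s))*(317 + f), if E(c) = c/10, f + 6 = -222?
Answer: 20203/2 ≈ 10102.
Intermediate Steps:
f = -228 (f = -6 - 222 = -228)
E(c) = c/10 (E(c) = c*(1/10) = c/10)
s = -23 (s = -91 + 68 = -23)
(E(-15) + (92 - s))*(317 + f) = ((1/10)*(-15) + (92 - 1*(-23)))*(317 - 228) = (-3/2 + (92 + 23))*89 = (-3/2 + 115)*89 = (227/2)*89 = 20203/2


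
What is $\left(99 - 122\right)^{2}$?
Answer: $529$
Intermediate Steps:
$\left(99 - 122\right)^{2} = \left(-23\right)^{2} = 529$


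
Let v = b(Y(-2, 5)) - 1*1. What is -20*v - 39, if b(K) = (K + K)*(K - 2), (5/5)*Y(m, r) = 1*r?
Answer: -619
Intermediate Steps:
Y(m, r) = r (Y(m, r) = 1*r = r)
b(K) = 2*K*(-2 + K) (b(K) = (2*K)*(-2 + K) = 2*K*(-2 + K))
v = 29 (v = 2*5*(-2 + 5) - 1*1 = 2*5*3 - 1 = 30 - 1 = 29)
-20*v - 39 = -20*29 - 39 = -580 - 39 = -619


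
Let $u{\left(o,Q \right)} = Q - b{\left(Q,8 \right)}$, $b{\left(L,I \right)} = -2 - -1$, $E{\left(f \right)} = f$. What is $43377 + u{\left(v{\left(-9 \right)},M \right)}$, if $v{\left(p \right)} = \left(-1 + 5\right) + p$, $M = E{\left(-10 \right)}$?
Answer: $43368$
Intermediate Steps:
$b{\left(L,I \right)} = -1$ ($b{\left(L,I \right)} = -2 + 1 = -1$)
$M = -10$
$v{\left(p \right)} = 4 + p$
$u{\left(o,Q \right)} = 1 + Q$ ($u{\left(o,Q \right)} = Q - -1 = Q + 1 = 1 + Q$)
$43377 + u{\left(v{\left(-9 \right)},M \right)} = 43377 + \left(1 - 10\right) = 43377 - 9 = 43368$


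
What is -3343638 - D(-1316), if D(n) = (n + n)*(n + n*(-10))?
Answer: 27829770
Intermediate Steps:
D(n) = -18*n² (D(n) = (2*n)*(n - 10*n) = (2*n)*(-9*n) = -18*n²)
-3343638 - D(-1316) = -3343638 - (-18)*(-1316)² = -3343638 - (-18)*1731856 = -3343638 - 1*(-31173408) = -3343638 + 31173408 = 27829770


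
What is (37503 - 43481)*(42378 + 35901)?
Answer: -467951862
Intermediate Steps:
(37503 - 43481)*(42378 + 35901) = -5978*78279 = -467951862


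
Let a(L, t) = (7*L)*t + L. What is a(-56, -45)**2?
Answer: 309197056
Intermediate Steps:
a(L, t) = L + 7*L*t (a(L, t) = 7*L*t + L = L + 7*L*t)
a(-56, -45)**2 = (-56*(1 + 7*(-45)))**2 = (-56*(1 - 315))**2 = (-56*(-314))**2 = 17584**2 = 309197056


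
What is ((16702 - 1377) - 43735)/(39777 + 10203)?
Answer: -947/1666 ≈ -0.56843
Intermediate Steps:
((16702 - 1377) - 43735)/(39777 + 10203) = (15325 - 43735)/49980 = -28410*1/49980 = -947/1666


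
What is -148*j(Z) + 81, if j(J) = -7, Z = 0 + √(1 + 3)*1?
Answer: 1117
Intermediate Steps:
Z = 2 (Z = 0 + √4*1 = 0 + 2*1 = 0 + 2 = 2)
-148*j(Z) + 81 = -148*(-7) + 81 = 1036 + 81 = 1117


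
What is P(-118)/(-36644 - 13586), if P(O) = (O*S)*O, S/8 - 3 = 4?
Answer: -389872/25115 ≈ -15.523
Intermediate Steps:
S = 56 (S = 24 + 8*4 = 24 + 32 = 56)
P(O) = 56*O**2 (P(O) = (O*56)*O = (56*O)*O = 56*O**2)
P(-118)/(-36644 - 13586) = (56*(-118)**2)/(-36644 - 13586) = (56*13924)/(-50230) = 779744*(-1/50230) = -389872/25115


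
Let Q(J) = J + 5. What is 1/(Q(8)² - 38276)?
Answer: -1/38107 ≈ -2.6242e-5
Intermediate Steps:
Q(J) = 5 + J
1/(Q(8)² - 38276) = 1/((5 + 8)² - 38276) = 1/(13² - 38276) = 1/(169 - 38276) = 1/(-38107) = -1/38107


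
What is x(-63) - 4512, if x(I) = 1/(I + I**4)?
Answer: -71077075775/15752898 ≈ -4512.0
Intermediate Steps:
x(-63) - 4512 = 1/(-63 + (-63)**4) - 4512 = 1/(-63 + 15752961) - 4512 = 1/15752898 - 4512 = -71077075775/15752898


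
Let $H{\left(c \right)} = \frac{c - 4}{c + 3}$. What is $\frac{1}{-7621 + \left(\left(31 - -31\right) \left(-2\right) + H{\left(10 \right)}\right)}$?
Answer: $- \frac{13}{100679} \approx -0.00012912$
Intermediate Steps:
$H{\left(c \right)} = \frac{-4 + c}{3 + c}$
$\frac{1}{-7621 + \left(\left(31 - -31\right) \left(-2\right) + H{\left(10 \right)}\right)} = \frac{1}{-7621 + \left(\left(31 - -31\right) \left(-2\right) + \frac{-4 + 10}{3 + 10}\right)} = \frac{1}{-7621 + \left(\left(31 + 31\right) \left(-2\right) + \frac{1}{13} \cdot 6\right)} = \frac{1}{-7621 + \left(62 \left(-2\right) + \frac{1}{13} \cdot 6\right)} = \frac{1}{-7621 + \left(-124 + \frac{6}{13}\right)} = \frac{1}{-7621 - \frac{1606}{13}} = \frac{1}{- \frac{100679}{13}} = - \frac{13}{100679}$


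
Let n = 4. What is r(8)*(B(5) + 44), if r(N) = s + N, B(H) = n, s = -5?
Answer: 144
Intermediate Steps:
B(H) = 4
r(N) = -5 + N
r(8)*(B(5) + 44) = (-5 + 8)*(4 + 44) = 3*48 = 144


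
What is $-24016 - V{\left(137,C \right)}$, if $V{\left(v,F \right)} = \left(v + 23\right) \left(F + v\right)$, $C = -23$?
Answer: $-42256$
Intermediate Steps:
$V{\left(v,F \right)} = \left(23 + v\right) \left(F + v\right)$
$-24016 - V{\left(137,C \right)} = -24016 - \left(137^{2} + 23 \left(-23\right) + 23 \cdot 137 - 3151\right) = -24016 - \left(18769 - 529 + 3151 - 3151\right) = -24016 - 18240 = -42256$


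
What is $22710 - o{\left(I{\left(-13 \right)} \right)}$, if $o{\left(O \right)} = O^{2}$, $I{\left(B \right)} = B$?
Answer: $22541$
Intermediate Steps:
$22710 - o{\left(I{\left(-13 \right)} \right)} = 22710 - \left(-13\right)^{2} = 22710 - 169 = 22541$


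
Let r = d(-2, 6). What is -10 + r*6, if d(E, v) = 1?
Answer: -4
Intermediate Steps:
r = 1
-10 + r*6 = -10 + 1*6 = -10 + 6 = -4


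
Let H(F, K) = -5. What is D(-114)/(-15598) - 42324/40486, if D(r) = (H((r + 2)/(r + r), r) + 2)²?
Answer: -330267063/315750314 ≈ -1.0460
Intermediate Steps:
D(r) = 9 (D(r) = (-5 + 2)² = (-3)² = 9)
D(-114)/(-15598) - 42324/40486 = 9/(-15598) - 42324/40486 = 9*(-1/15598) - 42324*1/40486 = -9/15598 - 21162/20243 = -330267063/315750314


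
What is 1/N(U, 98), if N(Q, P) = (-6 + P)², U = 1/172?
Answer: 1/8464 ≈ 0.00011815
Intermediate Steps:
U = 1/172 ≈ 0.0058140
1/N(U, 98) = 1/((-6 + 98)²) = 1/(92²) = 1/8464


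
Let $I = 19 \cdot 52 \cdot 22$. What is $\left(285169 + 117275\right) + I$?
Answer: $424180$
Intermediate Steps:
$I = 21736$ ($I = 988 \cdot 22 = 21736$)
$\left(285169 + 117275\right) + I = \left(285169 + 117275\right) + 21736 = 402444 + 21736 = 424180$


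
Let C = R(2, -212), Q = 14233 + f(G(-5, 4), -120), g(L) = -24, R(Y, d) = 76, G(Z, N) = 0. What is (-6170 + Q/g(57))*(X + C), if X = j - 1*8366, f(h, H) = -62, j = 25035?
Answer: -2716892995/24 ≈ -1.1320e+8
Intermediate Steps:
Q = 14171 (Q = 14233 - 62 = 14171)
C = 76
X = 16669 (X = 25035 - 1*8366 = 25035 - 8366 = 16669)
(-6170 + Q/g(57))*(X + C) = (-6170 + 14171/(-24))*(16669 + 76) = (-6170 + 14171*(-1/24))*16745 = (-6170 - 14171/24)*16745 = -162251/24*16745 = -2716892995/24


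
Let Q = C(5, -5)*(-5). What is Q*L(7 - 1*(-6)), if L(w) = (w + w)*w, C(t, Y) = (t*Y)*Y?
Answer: -211250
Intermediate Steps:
C(t, Y) = t*Y**2 (C(t, Y) = (Y*t)*Y = t*Y**2)
Q = -625 (Q = (5*(-5)**2)*(-5) = (5*25)*(-5) = 125*(-5) = -625)
L(w) = 2*w**2 (L(w) = (2*w)*w = 2*w**2)
Q*L(7 - 1*(-6)) = -1250*(7 - 1*(-6))**2 = -1250*(7 + 6)**2 = -1250*13**2 = -1250*169 = -625*338 = -211250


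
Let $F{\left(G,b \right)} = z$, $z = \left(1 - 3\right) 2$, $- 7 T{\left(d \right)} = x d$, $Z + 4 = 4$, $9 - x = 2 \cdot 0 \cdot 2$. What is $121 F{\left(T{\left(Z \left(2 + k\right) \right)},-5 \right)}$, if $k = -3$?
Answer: $-484$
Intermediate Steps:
$x = 9$ ($x = 9 - 2 \cdot 0 \cdot 2 = 9 - 0 \cdot 2 = 9 - 0 = 9 + 0 = 9$)
$Z = 0$ ($Z = -4 + 4 = 0$)
$T{\left(d \right)} = - \frac{9 d}{7}$
$z = -4$ ($z = \left(-2\right) 2 = -4$)
$F{\left(G,b \right)} = -4$
$121 F{\left(T{\left(Z \left(2 + k\right) \right)},-5 \right)} = 121 \left(-4\right) = -484$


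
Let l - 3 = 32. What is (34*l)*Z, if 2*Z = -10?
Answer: -5950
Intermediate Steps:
l = 35 (l = 3 + 32 = 35)
Z = -5 (Z = (½)*(-10) = -5)
(34*l)*Z = (34*35)*(-5) = 1190*(-5) = -5950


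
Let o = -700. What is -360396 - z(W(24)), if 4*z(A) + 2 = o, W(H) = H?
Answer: -720441/2 ≈ -3.6022e+5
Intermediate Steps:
z(A) = -351/2 (z(A) = -1/2 + (1/4)*(-700) = -1/2 - 175 = -351/2)
-360396 - z(W(24)) = -360396 - 1*(-351/2) = -360396 + 351/2 = -720441/2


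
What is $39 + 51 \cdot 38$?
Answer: $1977$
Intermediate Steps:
$39 + 51 \cdot 38 = 39 + 1938 = 1977$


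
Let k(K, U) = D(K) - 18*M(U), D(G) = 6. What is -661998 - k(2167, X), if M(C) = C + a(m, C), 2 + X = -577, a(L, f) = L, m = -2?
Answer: -672462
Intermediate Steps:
X = -579 (X = -2 - 577 = -579)
M(C) = -2 + C (M(C) = C - 2 = -2 + C)
k(K, U) = 42 - 18*U (k(K, U) = 6 - 18*(-2 + U) = 6 + (36 - 18*U) = 42 - 18*U)
-661998 - k(2167, X) = -661998 - (42 - 18*(-579)) = -661998 - (42 + 10422) = -661998 - 1*10464 = -661998 - 10464 = -672462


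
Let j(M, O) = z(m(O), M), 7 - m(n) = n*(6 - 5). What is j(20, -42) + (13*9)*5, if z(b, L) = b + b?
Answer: 683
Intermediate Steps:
m(n) = 7 - n (m(n) = 7 - n*(6 - 5) = 7 - n)
z(b, L) = 2*b
j(M, O) = 14 - 2*O (j(M, O) = 2*(7 - O) = 14 - 2*O)
j(20, -42) + (13*9)*5 = (14 - 2*(-42)) + (13*9)*5 = (14 + 84) + 117*5 = 98 + 585 = 683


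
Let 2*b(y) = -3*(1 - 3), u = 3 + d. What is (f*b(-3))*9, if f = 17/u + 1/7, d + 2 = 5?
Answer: 1125/14 ≈ 80.357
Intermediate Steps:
d = 3 (d = -2 + 5 = 3)
u = 6 (u = 3 + 3 = 6)
f = 125/42 (f = 17/6 + 1/7 = 17*(⅙) + 1*(⅐) = 17/6 + ⅐ = 125/42 ≈ 2.9762)
b(y) = 3 (b(y) = (-3*(1 - 3))/2 = (-3*(-2))/2 = (½)*6 = 3)
(f*b(-3))*9 = ((125/42)*3)*9 = (125/14)*9 = 1125/14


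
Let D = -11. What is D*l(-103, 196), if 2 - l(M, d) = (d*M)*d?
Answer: -43525350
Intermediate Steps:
l(M, d) = 2 - M*d**2 (l(M, d) = 2 - d*M*d = 2 - M*d*d = 2 - M*d**2)
D*l(-103, 196) = -11*(2 - 1*(-103)*196**2) = -11*(2 - 1*(-103)*38416) = -11*(2 + 3956848) = -11*3956850 = -43525350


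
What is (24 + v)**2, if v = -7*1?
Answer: 289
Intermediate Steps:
v = -7
(24 + v)**2 = (24 - 7)**2 = 17**2 = 289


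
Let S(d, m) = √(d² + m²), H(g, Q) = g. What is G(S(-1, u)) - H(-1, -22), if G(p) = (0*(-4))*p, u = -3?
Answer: 1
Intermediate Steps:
G(p) = 0 (G(p) = 0*p = 0)
G(S(-1, u)) - H(-1, -22) = 0 - 1*(-1) = 0 + 1 = 1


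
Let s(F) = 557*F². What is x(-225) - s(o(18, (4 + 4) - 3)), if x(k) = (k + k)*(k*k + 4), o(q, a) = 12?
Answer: -22863258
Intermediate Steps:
x(k) = 2*k*(4 + k²) (x(k) = (2*k)*(k² + 4) = (2*k)*(4 + k²) = 2*k*(4 + k²))
x(-225) - s(o(18, (4 + 4) - 3)) = 2*(-225)*(4 + (-225)²) - 557*12² = 2*(-225)*(4 + 50625) - 557*144 = 2*(-225)*50629 - 1*80208 = -22783050 - 80208 = -22863258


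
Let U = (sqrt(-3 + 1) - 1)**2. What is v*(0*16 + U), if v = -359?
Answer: 359 + 718*I*sqrt(2) ≈ 359.0 + 1015.4*I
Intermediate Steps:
U = (-1 + I*sqrt(2))**2 (U = (sqrt(-2) - 1)**2 = (I*sqrt(2) - 1)**2 = (-1 + I*sqrt(2))**2 ≈ -1.0 - 2.8284*I)
v*(0*16 + U) = -359*(0*16 + (1 - I*sqrt(2))**2) = -359*(0 + (1 - I*sqrt(2))**2) = -359*(1 - I*sqrt(2))**2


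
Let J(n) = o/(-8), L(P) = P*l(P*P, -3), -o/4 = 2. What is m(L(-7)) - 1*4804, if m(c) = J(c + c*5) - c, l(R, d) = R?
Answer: -4460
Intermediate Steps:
o = -8 (o = -4*2 = -8)
L(P) = P³ (L(P) = P*(P*P) = P*P² = P³)
J(n) = 1 (J(n) = -8/(-8) = -8*(-⅛) = 1)
m(c) = 1 - c
m(L(-7)) - 1*4804 = (1 - 1*(-7)³) - 1*4804 = (1 - 1*(-343)) - 4804 = (1 + 343) - 4804 = 344 - 4804 = -4460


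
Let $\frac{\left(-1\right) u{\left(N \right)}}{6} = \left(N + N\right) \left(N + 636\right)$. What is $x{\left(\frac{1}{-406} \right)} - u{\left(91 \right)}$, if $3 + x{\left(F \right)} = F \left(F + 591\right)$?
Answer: $\frac{130859928571}{164836} \approx 7.9388 \cdot 10^{5}$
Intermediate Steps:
$u{\left(N \right)} = - 12 N \left(636 + N\right)$ ($u{\left(N \right)} = - 6 \left(N + N\right) \left(N + 636\right) = - 6 \cdot 2 N \left(636 + N\right) = - 12 N \left(636 + N\right)$)
$x{\left(F \right)} = -3 + F \left(591 + F\right)$ ($x{\left(F \right)} = -3 + F \left(F + 591\right) = -3 + F \left(591 + F\right)$)
$x{\left(\frac{1}{-406} \right)} - u{\left(91 \right)} = \left(-3 + \left(\frac{1}{-406}\right)^{2} + \frac{591}{-406}\right) - \left(-12\right) 91 \left(636 + 91\right) = \left(-3 + \left(- \frac{1}{406}\right)^{2} + 591 \left(- \frac{1}{406}\right)\right) - \left(-12\right) 91 \cdot 727 = \left(-3 + \frac{1}{164836} - \frac{591}{406}\right) - -793884 = - \frac{734453}{164836} + 793884 = \frac{130859928571}{164836}$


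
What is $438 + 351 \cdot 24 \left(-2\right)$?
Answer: $-16410$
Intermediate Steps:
$438 + 351 \cdot 24 \left(-2\right) = 438 + 351 \left(-48\right) = 438 - 16848 = -16410$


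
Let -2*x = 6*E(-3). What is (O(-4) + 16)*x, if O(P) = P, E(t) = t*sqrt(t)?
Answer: 108*I*sqrt(3) ≈ 187.06*I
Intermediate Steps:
E(t) = t**(3/2)
x = 9*I*sqrt(3) (x = -3*(-3)**(3/2) = -3*(-3*I*sqrt(3)) = -(-9)*I*sqrt(3) = 9*I*sqrt(3) ≈ 15.588*I)
(O(-4) + 16)*x = (-4 + 16)*(9*I*sqrt(3)) = 12*(9*I*sqrt(3)) = 108*I*sqrt(3)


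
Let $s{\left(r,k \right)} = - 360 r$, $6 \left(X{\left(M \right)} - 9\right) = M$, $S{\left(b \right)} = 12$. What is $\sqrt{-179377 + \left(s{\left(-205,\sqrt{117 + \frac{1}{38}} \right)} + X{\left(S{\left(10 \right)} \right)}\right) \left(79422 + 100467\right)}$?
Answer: $\sqrt{13277607602} \approx 1.1523 \cdot 10^{5}$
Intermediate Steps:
$X{\left(M \right)} = 9 + \frac{M}{6}$
$\sqrt{-179377 + \left(s{\left(-205,\sqrt{117 + \frac{1}{38}} \right)} + X{\left(S{\left(10 \right)} \right)}\right) \left(79422 + 100467\right)} = \sqrt{-179377 + \left(\left(-360\right) \left(-205\right) + \left(9 + \frac{1}{6} \cdot 12\right)\right) \left(79422 + 100467\right)} = \sqrt{-179377 + \left(73800 + \left(9 + 2\right)\right) 179889} = \sqrt{-179377 + \left(73800 + 11\right) 179889} = \sqrt{-179377 + 73811 \cdot 179889} = \sqrt{-179377 + 13277786979} = \sqrt{13277607602}$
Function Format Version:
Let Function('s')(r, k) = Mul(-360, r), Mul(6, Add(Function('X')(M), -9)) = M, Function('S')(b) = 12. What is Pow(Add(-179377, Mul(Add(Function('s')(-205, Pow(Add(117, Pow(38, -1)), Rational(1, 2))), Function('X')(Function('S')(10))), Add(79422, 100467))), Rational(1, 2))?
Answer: Pow(13277607602, Rational(1, 2)) ≈ 1.1523e+5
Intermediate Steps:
Function('X')(M) = Add(9, Mul(Rational(1, 6), M))
Pow(Add(-179377, Mul(Add(Function('s')(-205, Pow(Add(117, Pow(38, -1)), Rational(1, 2))), Function('X')(Function('S')(10))), Add(79422, 100467))), Rational(1, 2)) = Pow(Add(-179377, Mul(Add(Mul(-360, -205), Add(9, Mul(Rational(1, 6), 12))), Add(79422, 100467))), Rational(1, 2)) = Pow(Add(-179377, Mul(Add(73800, Add(9, 2)), 179889)), Rational(1, 2)) = Pow(Add(-179377, Mul(Add(73800, 11), 179889)), Rational(1, 2)) = Pow(Add(-179377, Mul(73811, 179889)), Rational(1, 2)) = Pow(Add(-179377, 13277786979), Rational(1, 2)) = Pow(13277607602, Rational(1, 2))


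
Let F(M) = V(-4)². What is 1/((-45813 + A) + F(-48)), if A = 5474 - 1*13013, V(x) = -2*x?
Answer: -1/53288 ≈ -1.8766e-5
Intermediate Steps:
F(M) = 64 (F(M) = (-2*(-4))² = 8² = 64)
A = -7539 (A = 5474 - 13013 = -7539)
1/((-45813 + A) + F(-48)) = 1/((-45813 - 7539) + 64) = 1/(-53352 + 64) = 1/(-53288) = -1/53288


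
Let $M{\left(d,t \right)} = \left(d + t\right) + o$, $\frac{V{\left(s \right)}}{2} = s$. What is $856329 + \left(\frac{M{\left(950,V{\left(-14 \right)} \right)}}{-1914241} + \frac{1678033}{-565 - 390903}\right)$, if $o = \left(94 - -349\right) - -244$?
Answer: $\frac{91671284856086041}{107052013684} \approx 8.5633 \cdot 10^{5}$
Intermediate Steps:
$o = 687$ ($o = \left(94 + 349\right) + 244 = 443 + 244 = 687$)
$V{\left(s \right)} = 2 s$
$M{\left(d,t \right)} = 687 + d + t$ ($M{\left(d,t \right)} = \left(d + t\right) + 687 = 687 + d + t$)
$856329 + \left(\frac{M{\left(950,V{\left(-14 \right)} \right)}}{-1914241} + \frac{1678033}{-565 - 390903}\right) = 856329 + \left(\frac{687 + 950 + 2 \left(-14\right)}{-1914241} + \frac{1678033}{-565 - 390903}\right) = 856329 + \left(\left(687 + 950 - 28\right) \left(- \frac{1}{1914241}\right) + \frac{1678033}{-565 - 390903}\right) = 856329 + \left(1609 \left(- \frac{1}{1914241}\right) + \frac{1678033}{-391468}\right) = 856329 + \left(- \frac{1609}{1914241} + 1678033 \left(- \frac{1}{391468}\right)\right) = 856329 - \frac{458969919995}{107052013684} = \frac{91671284856086041}{107052013684}$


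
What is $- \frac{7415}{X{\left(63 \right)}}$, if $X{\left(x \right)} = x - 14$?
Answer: $- \frac{7415}{49} \approx -151.33$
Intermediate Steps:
$X{\left(x \right)} = -14 + x$
$- \frac{7415}{X{\left(63 \right)}} = - \frac{7415}{-14 + 63} = - \frac{7415}{49}$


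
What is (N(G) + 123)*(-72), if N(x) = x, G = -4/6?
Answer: -8808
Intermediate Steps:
G = -2/3 (G = -4*1/6 = -2/3 ≈ -0.66667)
(N(G) + 123)*(-72) = (-2/3 + 123)*(-72) = (367/3)*(-72) = -8808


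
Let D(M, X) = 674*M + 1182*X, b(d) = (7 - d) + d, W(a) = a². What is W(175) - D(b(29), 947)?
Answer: -1093447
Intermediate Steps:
b(d) = 7
W(175) - D(b(29), 947) = 175² - (674*7 + 1182*947) = 30625 - (4718 + 1119354) = 30625 - 1*1124072 = 30625 - 1124072 = -1093447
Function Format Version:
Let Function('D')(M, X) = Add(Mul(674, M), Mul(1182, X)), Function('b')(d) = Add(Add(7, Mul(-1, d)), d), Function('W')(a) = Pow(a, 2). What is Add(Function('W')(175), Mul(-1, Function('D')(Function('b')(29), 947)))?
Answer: -1093447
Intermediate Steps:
Function('b')(d) = 7
Add(Function('W')(175), Mul(-1, Function('D')(Function('b')(29), 947))) = Add(Pow(175, 2), Mul(-1, Add(Mul(674, 7), Mul(1182, 947)))) = Add(30625, Mul(-1, Add(4718, 1119354))) = Add(30625, Mul(-1, 1124072)) = Add(30625, -1124072) = -1093447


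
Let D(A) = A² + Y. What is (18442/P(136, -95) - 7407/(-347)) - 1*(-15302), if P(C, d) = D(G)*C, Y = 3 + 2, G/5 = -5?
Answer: 227792090527/14865480 ≈ 15324.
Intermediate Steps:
G = -25 (G = 5*(-5) = -25)
Y = 5
D(A) = 5 + A² (D(A) = A² + 5 = 5 + A²)
P(C, d) = 630*C (P(C, d) = (5 + (-25)²)*C = (5 + 625)*C = 630*C)
(18442/P(136, -95) - 7407/(-347)) - 1*(-15302) = (18442/((630*136)) - 7407/(-347)) - 1*(-15302) = (18442/85680 - 7407*(-1/347)) + 15302 = (18442*(1/85680) + 7407/347) + 15302 = (9221/42840 + 7407/347) + 15302 = 320515567/14865480 + 15302 = 227792090527/14865480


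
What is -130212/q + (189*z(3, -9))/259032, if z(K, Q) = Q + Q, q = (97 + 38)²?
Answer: -625760671/87423300 ≈ -7.1578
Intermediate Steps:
q = 18225 (q = 135² = 18225)
z(K, Q) = 2*Q
-130212/q + (189*z(3, -9))/259032 = -130212/18225 + (189*(2*(-9)))/259032 = -130212*1/18225 + (189*(-18))*(1/259032) = -14468/2025 - 3402*1/259032 = -14468/2025 - 567/43172 = -625760671/87423300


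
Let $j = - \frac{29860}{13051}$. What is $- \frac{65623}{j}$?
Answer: $\frac{856445773}{29860} \approx 28682.0$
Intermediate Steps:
$j = - \frac{29860}{13051}$ ($j = \left(-29860\right) \frac{1}{13051} = - \frac{29860}{13051} \approx -2.2879$)
$- \frac{65623}{j} = - \frac{65623}{- \frac{29860}{13051}} = \left(-65623\right) \left(- \frac{13051}{29860}\right) = \frac{856445773}{29860}$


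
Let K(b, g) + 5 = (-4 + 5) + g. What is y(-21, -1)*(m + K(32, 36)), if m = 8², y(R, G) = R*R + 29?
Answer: 45120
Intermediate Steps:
y(R, G) = 29 + R² (y(R, G) = R² + 29 = 29 + R²)
m = 64
K(b, g) = -4 + g (K(b, g) = -5 + ((-4 + 5) + g) = -5 + (1 + g) = -4 + g)
y(-21, -1)*(m + K(32, 36)) = (29 + (-21)²)*(64 + (-4 + 36)) = (29 + 441)*(64 + 32) = 470*96 = 45120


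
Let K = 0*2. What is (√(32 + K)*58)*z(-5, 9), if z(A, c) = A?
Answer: -1160*√2 ≈ -1640.5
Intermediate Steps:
K = 0
(√(32 + K)*58)*z(-5, 9) = (√(32 + 0)*58)*(-5) = (√32*58)*(-5) = ((4*√2)*58)*(-5) = (232*√2)*(-5) = -1160*√2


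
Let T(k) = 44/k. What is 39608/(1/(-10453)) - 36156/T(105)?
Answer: -4555195759/11 ≈ -4.1411e+8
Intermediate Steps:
39608/(1/(-10453)) - 36156/T(105) = 39608/(1/(-10453)) - 36156/(44/105) = 39608/(-1/10453) - 36156/(44*(1/105)) = 39608*(-10453) - 36156/44/105 = -414022424 - 36156*105/44 = -414022424 - 949095/11 = -4555195759/11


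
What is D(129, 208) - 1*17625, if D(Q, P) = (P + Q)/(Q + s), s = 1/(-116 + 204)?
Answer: -200066969/11353 ≈ -17622.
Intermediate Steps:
s = 1/88 ≈ 0.011364
D(Q, P) = (P + Q)/(1/88 + Q) (D(Q, P) = (P + Q)/(Q + 1/88) = (P + Q)/(1/88 + Q))
D(129, 208) - 1*17625 = 88*(208 + 129)/(1 + 88*129) - 1*17625 = 88*337/(1 + 11352) - 17625 = 88*337/11353 - 17625 = 88*(1/11353)*337 - 17625 = 29656/11353 - 17625 = -200066969/11353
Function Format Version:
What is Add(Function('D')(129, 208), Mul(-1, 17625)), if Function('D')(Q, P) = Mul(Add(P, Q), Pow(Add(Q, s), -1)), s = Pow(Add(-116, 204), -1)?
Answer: Rational(-200066969, 11353) ≈ -17622.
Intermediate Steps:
s = Rational(1, 88) (s = Pow(88, -1) = Rational(1, 88) ≈ 0.011364)
Function('D')(Q, P) = Mul(Pow(Add(Rational(1, 88), Q), -1), Add(P, Q)) (Function('D')(Q, P) = Mul(Add(P, Q), Pow(Add(Q, Rational(1, 88)), -1)) = Mul(Add(P, Q), Pow(Add(Rational(1, 88), Q), -1)) = Mul(Pow(Add(Rational(1, 88), Q), -1), Add(P, Q)))
Add(Function('D')(129, 208), Mul(-1, 17625)) = Add(Mul(88, Pow(Add(1, Mul(88, 129)), -1), Add(208, 129)), Mul(-1, 17625)) = Add(Mul(88, Pow(Add(1, 11352), -1), 337), -17625) = Add(Mul(88, Pow(11353, -1), 337), -17625) = Add(Mul(88, Rational(1, 11353), 337), -17625) = Add(Rational(29656, 11353), -17625) = Rational(-200066969, 11353)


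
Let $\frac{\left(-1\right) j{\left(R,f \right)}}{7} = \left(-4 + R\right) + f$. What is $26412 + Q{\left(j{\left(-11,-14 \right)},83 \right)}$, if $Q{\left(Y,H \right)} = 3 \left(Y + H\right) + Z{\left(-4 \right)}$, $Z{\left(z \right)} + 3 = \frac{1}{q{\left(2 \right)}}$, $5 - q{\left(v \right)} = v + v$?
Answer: $27268$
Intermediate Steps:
$q{\left(v \right)} = 5 - 2 v$ ($q{\left(v \right)} = 5 - \left(v + v\right) = 5 - 2 v$)
$Z{\left(z \right)} = -2$ ($Z{\left(z \right)} = -3 + \frac{1}{5 - 4} = -3 + 1^{-1} = -3 + 1 = -2$)
$j{\left(R,f \right)} = 28 - 7 R - 7 f$ ($j{\left(R,f \right)} = - 7 \left(\left(-4 + R\right) + f\right) = - 7 \left(-4 + R + f\right) = 28 - 7 R - 7 f$)
$Q{\left(Y,H \right)} = -2 + 3 H + 3 Y$ ($Q{\left(Y,H \right)} = 3 \left(Y + H\right) - 2 = 3 \left(H + Y\right) - 2 = \left(3 H + 3 Y\right) - 2 = -2 + 3 H + 3 Y$)
$26412 + Q{\left(j{\left(-11,-14 \right)},83 \right)} = 26412 + \left(-2 + 3 \cdot 83 + 3 \left(28 - -77 - -98\right)\right) = 26412 + \left(-2 + 249 + 3 \left(28 + 77 + 98\right)\right) = 26412 + \left(-2 + 249 + 3 \cdot 203\right) = 26412 + \left(-2 + 249 + 609\right) = 26412 + 856 = 27268$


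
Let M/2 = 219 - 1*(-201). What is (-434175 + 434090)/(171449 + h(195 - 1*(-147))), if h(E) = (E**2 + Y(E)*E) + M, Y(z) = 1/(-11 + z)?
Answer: -5627/19148617 ≈ -0.00029386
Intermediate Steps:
M = 840 (M = 2*(219 - 1*(-201)) = 2*(219 + 201) = 2*420 = 840)
h(E) = 840 + E**2 + E/(-11 + E) (h(E) = (E**2 + E/(-11 + E)) + 840 = 840 + E**2 + E/(-11 + E))
(-434175 + 434090)/(171449 + h(195 - 1*(-147))) = (-434175 + 434090)/(171449 + ((195 - 1*(-147)) + (-11 + (195 - 1*(-147)))*(840 + (195 - 1*(-147))**2))/(-11 + (195 - 1*(-147)))) = -85/(171449 + ((195 + 147) + (-11 + (195 + 147))*(840 + (195 + 147)**2))/(-11 + (195 + 147))) = -85/(171449 + (342 + (-11 + 342)*(840 + 342**2))/(-11 + 342)) = -85/(171449 + (342 + 331*(840 + 116964))/331) = -85/(171449 + (342 + 331*117804)/331) = -85/(171449 + (342 + 38993124)/331) = -85/(171449 + (1/331)*38993466) = -85/(171449 + 38993466/331) = -85/95743085/331 = -85*331/95743085 = -5627/19148617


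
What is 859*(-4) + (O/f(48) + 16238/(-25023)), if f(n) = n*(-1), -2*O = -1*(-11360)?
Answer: -83034211/25023 ≈ -3318.3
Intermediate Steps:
O = -5680 (O = -(-1)*(-11360)/2 = -1/2*11360 = -5680)
f(n) = -n
859*(-4) + (O/f(48) + 16238/(-25023)) = 859*(-4) + (-5680/((-1*48)) + 16238/(-25023)) = -3436 + (-5680/(-48) + 16238*(-1/25023)) = -3436 + (-5680*(-1/48) - 16238/25023) = -3436 + (355/3 - 16238/25023) = -3436 + 2944817/25023 = -83034211/25023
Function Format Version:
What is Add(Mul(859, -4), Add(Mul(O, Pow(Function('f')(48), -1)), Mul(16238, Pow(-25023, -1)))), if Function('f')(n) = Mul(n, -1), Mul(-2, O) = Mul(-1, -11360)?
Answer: Rational(-83034211, 25023) ≈ -3318.3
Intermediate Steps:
O = -5680 (O = Mul(Rational(-1, 2), Mul(-1, -11360)) = Mul(Rational(-1, 2), 11360) = -5680)
Function('f')(n) = Mul(-1, n)
Add(Mul(859, -4), Add(Mul(O, Pow(Function('f')(48), -1)), Mul(16238, Pow(-25023, -1)))) = Add(Mul(859, -4), Add(Mul(-5680, Pow(Mul(-1, 48), -1)), Mul(16238, Pow(-25023, -1)))) = Add(-3436, Add(Mul(-5680, Pow(-48, -1)), Mul(16238, Rational(-1, 25023)))) = Add(-3436, Add(Mul(-5680, Rational(-1, 48)), Rational(-16238, 25023))) = Add(-3436, Add(Rational(355, 3), Rational(-16238, 25023))) = Add(-3436, Rational(2944817, 25023)) = Rational(-83034211, 25023)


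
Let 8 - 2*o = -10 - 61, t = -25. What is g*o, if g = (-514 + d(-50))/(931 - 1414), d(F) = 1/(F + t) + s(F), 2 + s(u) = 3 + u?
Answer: 1667927/36225 ≈ 46.044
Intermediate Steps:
s(u) = 1 + u (s(u) = -2 + (3 + u) = 1 + u)
d(F) = 1 + F + 1/(-25 + F) (d(F) = 1/(F - 25) + (1 + F) = 1/(-25 + F) + (1 + F) = 1 + F + 1/(-25 + F))
g = 42226/36225 (g = (-514 + (-24 + (-50)**2 - 24*(-50))/(-25 - 50))/(931 - 1414) = (-514 + (-24 + 2500 + 1200)/(-75))/(-483) = (-514 - 1/75*3676)*(-1/483) = (-514 - 3676/75)*(-1/483) = -42226/75*(-1/483) = 42226/36225 ≈ 1.1657)
o = 79/2 (o = 4 - (-10 - 61)/2 = 4 - 1/2*(-71) = 4 + 71/2 = 79/2 ≈ 39.500)
g*o = (42226/36225)*(79/2) = 1667927/36225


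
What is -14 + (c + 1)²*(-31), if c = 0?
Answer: -45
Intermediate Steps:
-14 + (c + 1)²*(-31) = -14 + (0 + 1)²*(-31) = -14 + 1²*(-31) = -14 + 1*(-31) = -14 - 31 = -45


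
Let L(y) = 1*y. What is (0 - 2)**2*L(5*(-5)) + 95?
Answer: -5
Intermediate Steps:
L(y) = y
(0 - 2)**2*L(5*(-5)) + 95 = (0 - 2)**2*(5*(-5)) + 95 = (-2)**2*(-25) + 95 = 4*(-25) + 95 = -100 + 95 = -5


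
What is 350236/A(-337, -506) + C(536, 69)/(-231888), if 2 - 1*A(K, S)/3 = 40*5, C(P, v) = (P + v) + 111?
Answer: -3383997953/5739228 ≈ -589.63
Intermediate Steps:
C(P, v) = 111 + P + v
A(K, S) = -594 (A(K, S) = 6 - 120*5 = 6 - 3*200 = 6 - 600 = -594)
350236/A(-337, -506) + C(536, 69)/(-231888) = 350236/(-594) + (111 + 536 + 69)/(-231888) = 350236*(-1/594) + 716*(-1/231888) = -175118/297 - 179/57972 = -3383997953/5739228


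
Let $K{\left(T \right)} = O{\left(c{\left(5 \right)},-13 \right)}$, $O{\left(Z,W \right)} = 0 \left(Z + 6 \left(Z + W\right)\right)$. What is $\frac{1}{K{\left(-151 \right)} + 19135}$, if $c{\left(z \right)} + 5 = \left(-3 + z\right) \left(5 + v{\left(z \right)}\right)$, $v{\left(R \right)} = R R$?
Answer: $\frac{1}{19135} \approx 5.226 \cdot 10^{-5}$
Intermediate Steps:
$v{\left(R \right)} = R^{2}$
$c{\left(z \right)} = -5 + \left(-3 + z\right) \left(5 + z^{2}\right)$
$O{\left(Z,W \right)} = 0$ ($O{\left(Z,W \right)} = 0 \left(Z + 6 \left(W + Z\right)\right) = 0 \left(Z + \left(6 W + 6 Z\right)\right) = 0 \left(6 W + 7 Z\right) = 0$)
$K{\left(T \right)} = 0$
$\frac{1}{K{\left(-151 \right)} + 19135} = \frac{1}{0 + 19135} = \frac{1}{19135}$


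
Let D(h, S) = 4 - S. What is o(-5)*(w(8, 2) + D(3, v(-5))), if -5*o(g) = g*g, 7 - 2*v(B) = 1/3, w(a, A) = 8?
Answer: -130/3 ≈ -43.333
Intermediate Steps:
v(B) = 10/3 (v(B) = 7/2 - ½/3 = 7/2 - ½*⅓ = 7/2 - ⅙ = 10/3)
o(g) = -g²/5 (o(g) = -g*g/5 = -g²/5)
o(-5)*(w(8, 2) + D(3, v(-5))) = (-⅕*(-5)²)*(8 + (4 - 1*10/3)) = (-⅕*25)*(8 + (4 - 10/3)) = -5*(8 + ⅔) = -5*26/3 = -130/3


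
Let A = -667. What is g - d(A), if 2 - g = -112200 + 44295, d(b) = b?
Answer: 68574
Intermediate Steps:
g = 67907 (g = 2 - (-112200 + 44295) = 2 - 1*(-67905) = 2 + 67905 = 67907)
g - d(A) = 67907 - 1*(-667) = 67907 + 667 = 68574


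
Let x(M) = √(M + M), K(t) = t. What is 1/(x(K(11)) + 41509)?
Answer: 41509/1722997059 - √22/1722997059 ≈ 2.4088e-5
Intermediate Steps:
x(M) = √2*√M (x(M) = √(2*M) = √2*√M)
1/(x(K(11)) + 41509) = 1/(√2*√11 + 41509) = 1/(√22 + 41509) = 1/(41509 + √22)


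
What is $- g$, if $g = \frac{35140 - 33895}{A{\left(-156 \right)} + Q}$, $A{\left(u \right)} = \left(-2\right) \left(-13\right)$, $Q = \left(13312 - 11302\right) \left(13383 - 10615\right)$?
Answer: $- \frac{1245}{5563706} \approx -0.00022377$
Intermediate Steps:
$Q = 5563680$ ($Q = 2010 \cdot 2768 = 5563680$)
$A{\left(u \right)} = 26$
$g = \frac{1245}{5563706}$ ($g = \frac{35140 - 33895}{26 + 5563680} = \frac{1245}{5563706} \approx 0.00022377$)
$- g = \left(-1\right) \frac{1245}{5563706} = - \frac{1245}{5563706}$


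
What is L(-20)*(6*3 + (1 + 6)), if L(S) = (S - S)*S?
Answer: 0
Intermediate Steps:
L(S) = 0 (L(S) = 0*S = 0)
L(-20)*(6*3 + (1 + 6)) = 0*(6*3 + (1 + 6)) = 0*(18 + 7) = 0*25 = 0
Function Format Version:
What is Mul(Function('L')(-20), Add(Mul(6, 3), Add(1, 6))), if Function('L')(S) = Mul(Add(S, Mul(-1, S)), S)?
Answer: 0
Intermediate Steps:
Function('L')(S) = 0 (Function('L')(S) = Mul(0, S) = 0)
Mul(Function('L')(-20), Add(Mul(6, 3), Add(1, 6))) = Mul(0, Add(Mul(6, 3), Add(1, 6))) = Mul(0, Add(18, 7)) = Mul(0, 25) = 0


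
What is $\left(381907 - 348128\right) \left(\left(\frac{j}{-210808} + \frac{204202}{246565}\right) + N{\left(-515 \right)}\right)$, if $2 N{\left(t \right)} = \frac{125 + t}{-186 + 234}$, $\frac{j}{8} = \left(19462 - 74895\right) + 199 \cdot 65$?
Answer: $- \frac{5694095295264817}{103955749040} \approx -54774.0$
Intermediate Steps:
$j = -339984$ ($j = 8 \left(\left(19462 - 74895\right) + 199 \cdot 65\right) = 8 \left(-55433 + 12935\right) = 8 \left(-42498\right) = -339984$)
$N{\left(t \right)} = \frac{125}{96} + \frac{t}{96}$ ($N{\left(t \right)} = \frac{\left(125 + t\right) \frac{1}{-186 + 234}}{2} = \frac{\left(125 + t\right) \frac{1}{48}}{2} = \frac{\frac{125}{48} + \frac{t}{48}}{2} = \frac{125}{96} + \frac{t}{96}$)
$\left(381907 - 348128\right) \left(\left(\frac{j}{-210808} + \frac{204202}{246565}\right) + N{\left(-515 \right)}\right) = \left(381907 - 348128\right) \left(\left(- \frac{339984}{-210808} + \frac{204202}{246565}\right) + \left(\frac{125}{96} + \frac{1}{96} \left(-515\right)\right)\right) = 33779 \left(\left(\left(-339984\right) \left(- \frac{1}{210808}\right) + 204202 \cdot \frac{1}{246565}\right) + \left(\frac{125}{96} - \frac{515}{96}\right)\right) = 33779 \left(\left(\frac{42498}{26351} + \frac{204202}{246565}\right) - \frac{65}{16}\right) = 33779 \left(\frac{15859446272}{6497234315} - \frac{65}{16}\right) = 33779 \left(- \frac{168569090123}{103955749040}\right) = - \frac{5694095295264817}{103955749040}$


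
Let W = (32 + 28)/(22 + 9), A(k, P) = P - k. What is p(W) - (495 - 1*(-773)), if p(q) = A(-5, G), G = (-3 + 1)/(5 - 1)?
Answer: -2527/2 ≈ -1263.5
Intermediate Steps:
G = -½ (G = -2/4 = -2*¼ = -½ ≈ -0.50000)
W = 60/31 ≈ 1.9355
p(q) = 9/2 (p(q) = -½ - 1*(-5) = -½ + 5 = 9/2)
p(W) - (495 - 1*(-773)) = 9/2 - (495 - 1*(-773)) = 9/2 - (495 + 773) = 9/2 - 1*1268 = 9/2 - 1268 = -2527/2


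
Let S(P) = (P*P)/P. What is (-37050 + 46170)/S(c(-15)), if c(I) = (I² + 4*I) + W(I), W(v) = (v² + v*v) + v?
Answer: 76/5 ≈ 15.200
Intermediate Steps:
W(v) = v + 2*v² (W(v) = (v² + v²) + v = 2*v² + v = v + 2*v²)
c(I) = I² + 4*I + I*(1 + 2*I) (c(I) = (I² + 4*I) + I*(1 + 2*I) = I² + 4*I + I*(1 + 2*I))
S(P) = P (S(P) = P²/P = P)
(-37050 + 46170)/S(c(-15)) = (-37050 + 46170)/((-15*(5 + 3*(-15)))) = 9120/((-15*(5 - 45))) = 9120/((-15*(-40))) = 9120/600 = 9120*(1/600) = 76/5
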